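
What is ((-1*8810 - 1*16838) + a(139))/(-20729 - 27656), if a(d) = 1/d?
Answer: 3565071/6725515 ≈ 0.53008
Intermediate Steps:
((-1*8810 - 1*16838) + a(139))/(-20729 - 27656) = ((-1*8810 - 1*16838) + 1/139)/(-20729 - 27656) = ((-8810 - 16838) + 1/139)/(-48385) = (-25648 + 1/139)*(-1/48385) = -3565071/139*(-1/48385) = 3565071/6725515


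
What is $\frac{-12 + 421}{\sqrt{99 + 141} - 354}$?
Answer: $- \frac{24131}{20846} - \frac{409 \sqrt{15}}{31269} \approx -1.2082$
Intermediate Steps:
$\frac{-12 + 421}{\sqrt{99 + 141} - 354} = \frac{409}{\sqrt{240} - 354} = \frac{409}{4 \sqrt{15} - 354} = \frac{409}{-354 + 4 \sqrt{15}}$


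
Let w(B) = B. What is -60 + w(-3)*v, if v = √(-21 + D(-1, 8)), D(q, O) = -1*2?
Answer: -60 - 3*I*√23 ≈ -60.0 - 14.387*I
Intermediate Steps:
D(q, O) = -2
v = I*√23 (v = √(-21 - 2) = √(-23) = I*√23 ≈ 4.7958*I)
-60 + w(-3)*v = -60 - 3*I*√23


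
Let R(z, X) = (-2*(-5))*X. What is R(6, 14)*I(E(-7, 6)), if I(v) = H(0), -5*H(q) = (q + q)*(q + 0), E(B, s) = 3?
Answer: 0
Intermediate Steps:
H(q) = -2*q²/5 (H(q) = -(q + q)*(q + 0)/5 = -2*q*q/5 = -2*q²/5)
I(v) = 0 (I(v) = -⅖*0² = -⅖*0 = 0)
R(z, X) = 10*X
R(6, 14)*I(E(-7, 6)) = (10*14)*0 = 140*0 = 0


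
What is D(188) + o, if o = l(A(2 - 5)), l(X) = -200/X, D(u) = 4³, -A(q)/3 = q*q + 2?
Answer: 2312/33 ≈ 70.061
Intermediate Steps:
A(q) = -6 - 3*q² (A(q) = -3*(q*q + 2) = -3*(q² + 2) = -3*(2 + q²) = -6 - 3*q²)
D(u) = 64
o = 200/33 (o = -200/(-6 - 3*(2 - 5)²) = -200/(-6 - 3*(-3)²) = -200/(-6 - 3*9) = -200/(-6 - 27) = -200/(-33) = -200*(-1/33) = 200/33 ≈ 6.0606)
D(188) + o = 64 + 200/33 = 2312/33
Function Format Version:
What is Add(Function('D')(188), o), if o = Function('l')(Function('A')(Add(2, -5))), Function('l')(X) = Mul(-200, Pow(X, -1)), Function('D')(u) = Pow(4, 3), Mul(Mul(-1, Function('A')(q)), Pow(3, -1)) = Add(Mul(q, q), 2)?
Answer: Rational(2312, 33) ≈ 70.061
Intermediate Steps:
Function('A')(q) = Add(-6, Mul(-3, Pow(q, 2))) (Function('A')(q) = Mul(-3, Add(Mul(q, q), 2)) = Mul(-3, Add(Pow(q, 2), 2)) = Mul(-3, Add(2, Pow(q, 2))) = Add(-6, Mul(-3, Pow(q, 2))))
Function('D')(u) = 64
o = Rational(200, 33) (o = Mul(-200, Pow(Add(-6, Mul(-3, Pow(Add(2, -5), 2))), -1)) = Mul(-200, Pow(Add(-6, Mul(-3, Pow(-3, 2))), -1)) = Mul(-200, Pow(Add(-6, Mul(-3, 9)), -1)) = Mul(-200, Pow(Add(-6, -27), -1)) = Mul(-200, Pow(-33, -1)) = Mul(-200, Rational(-1, 33)) = Rational(200, 33) ≈ 6.0606)
Add(Function('D')(188), o) = Add(64, Rational(200, 33)) = Rational(2312, 33)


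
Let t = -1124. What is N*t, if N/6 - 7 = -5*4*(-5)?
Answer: -721608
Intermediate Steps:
N = 642 (N = 42 + 6*(-5*4*(-5)) = 42 + 6*(-20*(-5)) = 42 + 6*100 = 42 + 600 = 642)
N*t = 642*(-1124) = -721608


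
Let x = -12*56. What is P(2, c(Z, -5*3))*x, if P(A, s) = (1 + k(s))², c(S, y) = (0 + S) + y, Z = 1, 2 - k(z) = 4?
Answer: -672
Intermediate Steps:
k(z) = -2 (k(z) = 2 - 1*4 = 2 - 4 = -2)
c(S, y) = S + y
x = -672
P(A, s) = 1 (P(A, s) = (1 - 2)² = (-1)² = 1)
P(2, c(Z, -5*3))*x = 1*(-672) = -672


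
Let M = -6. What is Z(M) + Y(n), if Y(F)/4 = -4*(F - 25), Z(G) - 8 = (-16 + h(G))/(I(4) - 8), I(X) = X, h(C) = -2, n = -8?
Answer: 1081/2 ≈ 540.50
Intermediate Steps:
Z(G) = 25/2 (Z(G) = 8 + (-16 - 2)/(4 - 8) = 8 - 18/(-4) = 8 - 18*(-1/4) = 8 + 9/2 = 25/2)
Y(F) = 400 - 16*F (Y(F) = 4*(-4*(F - 25)) = 4*(-4*(-25 + F)) = 4*(100 - 4*F) = 400 - 16*F)
Z(M) + Y(n) = 25/2 + (400 - 16*(-8)) = 25/2 + (400 + 128) = 25/2 + 528 = 1081/2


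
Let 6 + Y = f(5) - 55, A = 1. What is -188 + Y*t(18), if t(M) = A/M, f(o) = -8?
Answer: -1151/6 ≈ -191.83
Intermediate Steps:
Y = -69 (Y = -6 + (-8 - 55) = -6 - 63 = -69)
t(M) = 1/M
-188 + Y*t(18) = -188 - 69/18 = -188 - 69*1/18 = -188 - 23/6 = -1151/6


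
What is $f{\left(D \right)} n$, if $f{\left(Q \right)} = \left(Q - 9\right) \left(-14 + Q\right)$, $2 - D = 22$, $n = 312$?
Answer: $307632$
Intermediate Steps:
$D = -20$ ($D = 2 - 22 = -20$)
$f{\left(Q \right)} = \left(-14 + Q\right) \left(-9 + Q\right)$ ($f{\left(Q \right)} = \left(-9 + Q\right) \left(-14 + Q\right) = \left(-14 + Q\right) \left(-9 + Q\right)$)
$f{\left(D \right)} n = \left(126 + \left(-20\right)^{2} - -460\right) 312 = \left(126 + 400 + 460\right) 312 = 986 \cdot 312 = 307632$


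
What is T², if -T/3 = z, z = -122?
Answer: 133956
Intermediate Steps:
T = 366 (T = -3*(-122) = 366)
T² = 366² = 133956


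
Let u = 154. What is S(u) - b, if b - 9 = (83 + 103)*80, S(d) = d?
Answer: -14735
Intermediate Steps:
b = 14889 (b = 9 + (83 + 103)*80 = 9 + 186*80 = 9 + 14880 = 14889)
S(u) - b = 154 - 1*14889 = 154 - 14889 = -14735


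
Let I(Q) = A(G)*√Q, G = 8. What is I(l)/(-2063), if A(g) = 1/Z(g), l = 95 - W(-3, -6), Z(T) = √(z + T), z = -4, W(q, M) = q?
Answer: -7*√2/4126 ≈ -0.0023993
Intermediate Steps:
Z(T) = √(-4 + T)
l = 98 (l = 95 - 1*(-3) = 95 + 3 = 98)
A(g) = (-4 + g)^(-½) (A(g) = 1/(√(-4 + g)) = (-4 + g)^(-½))
I(Q) = √Q/2 (I(Q) = √Q/√(-4 + 8) = √Q/√4 = √Q/2)
I(l)/(-2063) = (√98/2)/(-2063) = ((7*√2)/2)*(-1/2063) = (7*√2/2)*(-1/2063) = -7*√2/4126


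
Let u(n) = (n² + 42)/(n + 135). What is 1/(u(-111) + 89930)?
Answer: 8/723561 ≈ 1.1056e-5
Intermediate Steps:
u(n) = (42 + n²)/(135 + n)
1/(u(-111) + 89930) = 1/((42 + (-111)²)/(135 - 111) + 89930) = 1/((42 + 12321)/24 + 89930) = 1/((1/24)*12363 + 89930) = 1/(4121/8 + 89930) = 1/(723561/8) = 8/723561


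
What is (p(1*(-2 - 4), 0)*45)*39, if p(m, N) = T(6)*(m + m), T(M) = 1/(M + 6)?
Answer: -1755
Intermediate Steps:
T(M) = 1/(6 + M)
p(m, N) = m/6 (p(m, N) = (m + m)/(6 + 6) = (2*m)/12 = m/6)
(p(1*(-2 - 4), 0)*45)*39 = (((1*(-2 - 4))/6)*45)*39 = (((1*(-6))/6)*45)*39 = (((⅙)*(-6))*45)*39 = -1*45*39 = -45*39 = -1755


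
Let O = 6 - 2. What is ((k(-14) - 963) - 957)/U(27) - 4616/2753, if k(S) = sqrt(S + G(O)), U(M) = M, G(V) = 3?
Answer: -1803464/24777 + I*sqrt(11)/27 ≈ -72.788 + 0.12284*I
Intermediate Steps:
O = 4
k(S) = sqrt(3 + S) (k(S) = sqrt(S + 3) = sqrt(3 + S))
((k(-14) - 963) - 957)/U(27) - 4616/2753 = ((sqrt(3 - 14) - 963) - 957)/27 - 4616/2753 = ((sqrt(-11) - 963) - 957)*(1/27) - 4616*1/2753 = ((I*sqrt(11) - 963) - 957)*(1/27) - 4616/2753 = ((-963 + I*sqrt(11)) - 957)*(1/27) - 4616/2753 = (-1920 + I*sqrt(11))*(1/27) - 4616/2753 = (-640/9 + I*sqrt(11)/27) - 4616/2753 = -1803464/24777 + I*sqrt(11)/27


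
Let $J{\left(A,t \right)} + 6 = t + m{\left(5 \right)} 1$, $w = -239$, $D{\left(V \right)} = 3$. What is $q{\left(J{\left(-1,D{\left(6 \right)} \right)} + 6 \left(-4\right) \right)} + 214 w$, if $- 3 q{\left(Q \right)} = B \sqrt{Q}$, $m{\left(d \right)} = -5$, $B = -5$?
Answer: $-51146 + \frac{20 i \sqrt{2}}{3} \approx -51146.0 + 9.4281 i$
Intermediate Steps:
$J{\left(A,t \right)} = -11 + t$ ($J{\left(A,t \right)} = -6 + \left(t - 5\right) = -6 + \left(-5 + t\right) = -11 + t$)
$q{\left(Q \right)} = \frac{5 \sqrt{Q}}{3}$ ($q{\left(Q \right)} = - \frac{\left(-5\right) \sqrt{Q}}{3} = \frac{5 \sqrt{Q}}{3}$)
$q{\left(J{\left(-1,D{\left(6 \right)} \right)} + 6 \left(-4\right) \right)} + 214 w = \frac{5 \sqrt{\left(-11 + 3\right) + 6 \left(-4\right)}}{3} + 214 \left(-239\right) = \frac{5 \sqrt{-8 - 24}}{3} - 51146 = \frac{5 \sqrt{-32}}{3} - 51146 = \frac{5 \cdot 4 i \sqrt{2}}{3} - 51146 = \frac{20 i \sqrt{2}}{3} - 51146 = -51146 + \frac{20 i \sqrt{2}}{3}$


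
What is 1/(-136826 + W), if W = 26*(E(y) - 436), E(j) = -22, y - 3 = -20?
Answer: -1/148734 ≈ -6.7234e-6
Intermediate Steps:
y = -17 (y = 3 - 20 = -17)
W = -11908 (W = 26*(-22 - 436) = 26*(-458) = -11908)
1/(-136826 + W) = 1/(-136826 - 11908) = 1/(-148734) = -1/148734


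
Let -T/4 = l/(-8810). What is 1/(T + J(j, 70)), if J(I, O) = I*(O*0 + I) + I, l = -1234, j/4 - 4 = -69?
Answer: 4405/296630232 ≈ 1.4850e-5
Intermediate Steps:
j = -260 (j = 16 + 4*(-69) = 16 - 276 = -260)
J(I, O) = I + I² (J(I, O) = I*(0 + I) + I = I*I + I = I² + I = I + I²)
T = -2468/4405 (T = -(-4936)/(-8810) = -(-4936)*(-1)/8810 = -4*617/4405 = -2468/4405 ≈ -0.56027)
1/(T + J(j, 70)) = 1/(-2468/4405 - 260*(1 - 260)) = 1/(-2468/4405 - 260*(-259)) = 1/(-2468/4405 + 67340) = 1/(296630232/4405) = 4405/296630232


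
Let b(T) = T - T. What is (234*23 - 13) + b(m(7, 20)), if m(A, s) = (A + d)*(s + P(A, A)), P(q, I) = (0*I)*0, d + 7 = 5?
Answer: 5369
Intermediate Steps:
d = -2 (d = -7 + 5 = -2)
P(q, I) = 0 (P(q, I) = 0*0 = 0)
m(A, s) = s*(-2 + A) (m(A, s) = (A - 2)*(s + 0) = (-2 + A)*s = s*(-2 + A))
b(T) = 0
(234*23 - 13) + b(m(7, 20)) = (234*23 - 13) + 0 = (5382 - 13) + 0 = 5369 + 0 = 5369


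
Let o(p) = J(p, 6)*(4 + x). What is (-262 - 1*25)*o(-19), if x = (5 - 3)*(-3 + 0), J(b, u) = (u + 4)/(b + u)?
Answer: -5740/13 ≈ -441.54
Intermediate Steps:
J(b, u) = (4 + u)/(b + u)
x = -6 (x = 2*(-3) = -6)
o(p) = -20/(6 + p) (o(p) = ((4 + 6)/(p + 6))*(4 - 6) = (10/(6 + p))*(-2) = -20/(6 + p))
(-262 - 1*25)*o(-19) = (-262 - 1*25)*(-20/(6 - 19)) = (-262 - 25)*(-20/(-13)) = -(-5740)*(-1)/13 = -287*20/13 = -5740/13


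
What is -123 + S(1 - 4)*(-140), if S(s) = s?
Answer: 297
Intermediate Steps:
-123 + S(1 - 4)*(-140) = -123 + (1 - 4)*(-140) = -123 - 3*(-140) = -123 + 420 = 297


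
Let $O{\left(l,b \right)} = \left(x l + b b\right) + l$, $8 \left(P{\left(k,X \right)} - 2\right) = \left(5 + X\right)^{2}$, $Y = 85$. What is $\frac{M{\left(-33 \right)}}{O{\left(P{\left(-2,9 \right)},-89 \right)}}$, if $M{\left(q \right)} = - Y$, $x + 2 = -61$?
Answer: $- \frac{85}{6278} \approx -0.013539$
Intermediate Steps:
$x = -63$ ($x = -2 - 61 = -63$)
$M{\left(q \right)} = -85$ ($M{\left(q \right)} = \left(-1\right) 85 = -85$)
$P{\left(k,X \right)} = 2 + \frac{\left(5 + X\right)^{2}}{8}$
$O{\left(l,b \right)} = b^{2} - 62 l$ ($O{\left(l,b \right)} = \left(- 63 l + b b\right) + l = \left(- 63 l + b^{2}\right) + l = \left(b^{2} - 63 l\right) + l = b^{2} - 62 l$)
$\frac{M{\left(-33 \right)}}{O{\left(P{\left(-2,9 \right)},-89 \right)}} = - \frac{85}{\left(-89\right)^{2} - 62 \left(2 + \frac{\left(5 + 9\right)^{2}}{8}\right)} = - \frac{85}{7921 - 62 \left(2 + \frac{14^{2}}{8}\right)} = - \frac{85}{7921 - 62 \left(2 + \frac{1}{8} \cdot 196\right)} = - \frac{85}{7921 - 62 \left(2 + \frac{49}{2}\right)} = - \frac{85}{7921 - 1643} = - \frac{85}{6278}$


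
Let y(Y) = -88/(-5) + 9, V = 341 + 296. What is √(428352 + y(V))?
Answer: √10709465/5 ≈ 654.51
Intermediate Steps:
V = 637
y(Y) = 133/5 (y(Y) = -88*(-1)/5 + 9 = -8*(-11/5) + 9 = 88/5 + 9 = 133/5)
√(428352 + y(V)) = √(428352 + 133/5) = √(2141893/5) = √10709465/5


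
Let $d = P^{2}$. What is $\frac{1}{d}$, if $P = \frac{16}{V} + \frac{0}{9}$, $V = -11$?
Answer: $\frac{121}{256} \approx 0.47266$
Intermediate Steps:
$P = - \frac{16}{11}$ ($P = \frac{16}{-11} + \frac{0}{9} = 16 \left(- \frac{1}{11}\right) + 0 \cdot \frac{1}{9} = - \frac{16}{11} + 0 = - \frac{16}{11} \approx -1.4545$)
$d = \frac{256}{121}$ ($d = \left(- \frac{16}{11}\right)^{2} = \frac{256}{121} \approx 2.1157$)
$\frac{1}{d} = \frac{1}{\frac{256}{121}} = \frac{121}{256}$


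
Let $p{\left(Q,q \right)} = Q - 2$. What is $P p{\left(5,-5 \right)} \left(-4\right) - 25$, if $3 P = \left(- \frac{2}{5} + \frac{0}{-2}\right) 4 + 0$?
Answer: $- \frac{93}{5} \approx -18.6$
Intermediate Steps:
$p{\left(Q,q \right)} = -2 + Q$ ($p{\left(Q,q \right)} = Q - 2 = -2 + Q$)
$P = - \frac{8}{15}$ ($P = \frac{\left(- \frac{2}{5} + \frac{0}{-2}\right) 4 + 0}{3} = \frac{\left(\left(-2\right) \frac{1}{5} + 0 \left(- \frac{1}{2}\right)\right) 4 + 0}{3} = \frac{\left(- \frac{2}{5} + 0\right) 4 + 0}{3} = \frac{\left(- \frac{2}{5}\right) 4 + 0}{3} = \frac{- \frac{8}{5} + 0}{3} = \frac{1}{3} \left(- \frac{8}{5}\right) = - \frac{8}{15} \approx -0.53333$)
$P p{\left(5,-5 \right)} \left(-4\right) - 25 = - \frac{8 \left(-2 + 5\right) \left(-4\right)}{15} - 25 = - \frac{8 \cdot 3 \left(-4\right)}{15} - 25 = \left(- \frac{8}{15}\right) \left(-12\right) - 25 = \frac{32}{5} - 25 = - \frac{93}{5}$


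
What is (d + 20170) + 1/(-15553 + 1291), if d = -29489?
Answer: -132907579/14262 ≈ -9319.0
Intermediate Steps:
(d + 20170) + 1/(-15553 + 1291) = (-29489 + 20170) + 1/(-15553 + 1291) = -9319 + 1/(-14262) = -9319 - 1/14262 = -132907579/14262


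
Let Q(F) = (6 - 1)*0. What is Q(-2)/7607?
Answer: 0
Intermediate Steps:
Q(F) = 0 (Q(F) = 5*0 = 0)
Q(-2)/7607 = 0/7607 = 0*(1/7607) = 0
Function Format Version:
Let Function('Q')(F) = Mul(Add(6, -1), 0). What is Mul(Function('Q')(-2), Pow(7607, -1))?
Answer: 0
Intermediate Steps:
Function('Q')(F) = 0 (Function('Q')(F) = Mul(5, 0) = 0)
Mul(Function('Q')(-2), Pow(7607, -1)) = Mul(0, Pow(7607, -1)) = Mul(0, Rational(1, 7607)) = 0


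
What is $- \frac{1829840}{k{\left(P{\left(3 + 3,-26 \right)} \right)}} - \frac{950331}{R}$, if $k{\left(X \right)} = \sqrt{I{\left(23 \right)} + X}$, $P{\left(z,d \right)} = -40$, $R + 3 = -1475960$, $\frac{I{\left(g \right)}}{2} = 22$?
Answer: $- \frac{1350387117629}{1475963} \approx -9.1492 \cdot 10^{5}$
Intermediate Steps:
$I{\left(g \right)} = 44$ ($I{\left(g \right)} = 2 \cdot 22 = 44$)
$R = -1475963$ ($R = -3 - 1475960 = -1475963$)
$k{\left(X \right)} = \sqrt{44 + X}$
$- \frac{1829840}{k{\left(P{\left(3 + 3,-26 \right)} \right)}} - \frac{950331}{R} = - \frac{1829840}{\sqrt{44 - 40}} - \frac{950331}{-1475963} = - \frac{1829840}{\sqrt{4}} - - \frac{950331}{1475963} = - \frac{1829840}{2} + \frac{950331}{1475963} = \left(-1829840\right) \frac{1}{2} + \frac{950331}{1475963} = -914920 + \frac{950331}{1475963} = - \frac{1350387117629}{1475963}$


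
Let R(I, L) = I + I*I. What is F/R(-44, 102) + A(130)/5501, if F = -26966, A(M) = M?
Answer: -74047003/5203946 ≈ -14.229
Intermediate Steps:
R(I, L) = I + I²
F/R(-44, 102) + A(130)/5501 = -26966*(-1/(44*(1 - 44))) + 130/5501 = -26966/((-44*(-43))) + 130*(1/5501) = -26966/1892 + 130/5501 = -26966*1/1892 + 130/5501 = -13483/946 + 130/5501 = -74047003/5203946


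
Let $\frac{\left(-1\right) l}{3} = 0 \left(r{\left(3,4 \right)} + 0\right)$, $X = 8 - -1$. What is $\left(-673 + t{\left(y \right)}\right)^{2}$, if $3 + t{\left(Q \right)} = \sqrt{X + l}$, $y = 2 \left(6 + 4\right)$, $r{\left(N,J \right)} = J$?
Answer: $452929$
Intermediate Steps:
$X = 9$ ($X = 8 + 1 = 9$)
$l = 0$ ($l = - 3 \cdot 0 \left(4 + 0\right) = - 3 \cdot 0 \cdot 4 = \left(-3\right) 0 = 0$)
$y = 20$ ($y = 2 \cdot 10 = 20$)
$t{\left(Q \right)} = 0$ ($t{\left(Q \right)} = -3 + \sqrt{9 + 0} = -3 + \sqrt{9} = -3 + 3 = 0$)
$\left(-673 + t{\left(y \right)}\right)^{2} = \left(-673 + 0\right)^{2} = \left(-673\right)^{2} = 452929$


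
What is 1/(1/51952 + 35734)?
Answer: 51952/1856452769 ≈ 2.7985e-5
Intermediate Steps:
1/(1/51952 + 35734) = 1/(1856452769/51952) = 51952/1856452769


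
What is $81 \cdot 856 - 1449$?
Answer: $67887$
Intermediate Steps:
$81 \cdot 856 - 1449 = 69336 - 1449 = 67887$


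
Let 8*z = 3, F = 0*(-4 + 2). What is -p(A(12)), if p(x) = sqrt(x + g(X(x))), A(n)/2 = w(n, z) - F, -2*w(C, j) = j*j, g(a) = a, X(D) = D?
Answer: -3*I*sqrt(2)/8 ≈ -0.53033*I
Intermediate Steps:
F = 0 (F = 0*(-2) = 0)
z = 3/8 (z = (1/8)*3 = 3/8 ≈ 0.37500)
w(C, j) = -j**2/2 (w(C, j) = -j*j/2 = -j**2/2)
A(n) = -9/64 (A(n) = 2*(-(3/8)**2/2 - 1*0) = 2*(-1/2*9/64 + 0) = 2*(-9/128 + 0) = 2*(-9/128) = -9/64)
p(x) = sqrt(2)*sqrt(x) (p(x) = sqrt(x + x) = sqrt(2*x) = sqrt(2)*sqrt(x))
-p(A(12)) = -sqrt(2)*sqrt(-9/64) = -sqrt(2)*3*I/8 = -3*I*sqrt(2)/8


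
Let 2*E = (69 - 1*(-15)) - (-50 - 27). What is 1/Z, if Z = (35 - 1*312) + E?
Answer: -2/393 ≈ -0.0050891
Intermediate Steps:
E = 161/2 (E = ((69 - 1*(-15)) - (-50 - 27))/2 = ((69 + 15) - 1*(-77))/2 = (84 + 77)/2 = (1/2)*161 = 161/2 ≈ 80.500)
Z = -393/2 (Z = (35 - 1*312) + 161/2 = (35 - 312) + 161/2 = -277 + 161/2 = -393/2 ≈ -196.50)
1/Z = 1/(-393/2) = -2/393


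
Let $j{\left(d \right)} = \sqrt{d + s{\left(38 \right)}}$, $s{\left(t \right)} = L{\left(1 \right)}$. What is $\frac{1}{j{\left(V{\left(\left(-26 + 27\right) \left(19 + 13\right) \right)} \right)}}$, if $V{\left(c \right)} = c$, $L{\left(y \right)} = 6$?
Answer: $\frac{\sqrt{38}}{38} \approx 0.16222$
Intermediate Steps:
$s{\left(t \right)} = 6$
$j{\left(d \right)} = \sqrt{6 + d}$ ($j{\left(d \right)} = \sqrt{d + 6} = \sqrt{6 + d}$)
$\frac{1}{j{\left(V{\left(\left(-26 + 27\right) \left(19 + 13\right) \right)} \right)}} = \frac{1}{\sqrt{6 + \left(-26 + 27\right) \left(19 + 13\right)}} = \frac{1}{\sqrt{6 + 1 \cdot 32}} = \frac{1}{\sqrt{6 + 32}} = \frac{1}{\sqrt{38}} = \frac{\sqrt{38}}{38}$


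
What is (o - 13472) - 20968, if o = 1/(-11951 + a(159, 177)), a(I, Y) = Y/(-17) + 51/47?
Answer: -329119007239/9556301 ≈ -34440.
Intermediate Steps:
a(I, Y) = 51/47 - Y/17 (a(I, Y) = Y*(-1/17) + 51*(1/47) = -Y/17 + 51/47 = 51/47 - Y/17)
o = -799/9556301 (o = 1/(-11951 + (51/47 - 1/17*177)) = 1/(-11951 + (51/47 - 177/17)) = 1/(-11951 - 7452/799) = 1/(-9556301/799) = -799/9556301 ≈ -8.3610e-5)
(o - 13472) - 20968 = (-799/9556301 - 13472) - 20968 = -128742487871/9556301 - 20968 = -329119007239/9556301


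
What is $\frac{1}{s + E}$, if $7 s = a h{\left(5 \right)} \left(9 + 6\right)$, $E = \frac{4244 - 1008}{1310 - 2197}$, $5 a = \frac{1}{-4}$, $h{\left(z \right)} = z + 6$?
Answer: $- \frac{24836}{119879} \approx -0.20718$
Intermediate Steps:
$h{\left(z \right)} = 6 + z$
$a = - \frac{1}{20}$ ($a = \frac{1}{5 \left(-4\right)} = \frac{1}{5} \left(- \frac{1}{4}\right) = - \frac{1}{20} \approx -0.05$)
$E = - \frac{3236}{887}$ ($E = \frac{3236}{-887} = 3236 \left(- \frac{1}{887}\right) = - \frac{3236}{887} \approx -3.6483$)
$s = - \frac{33}{28}$ ($s = \frac{- \frac{6 + 5}{20} \left(9 + 6\right)}{7} = \frac{\left(- \frac{1}{20}\right) 11 \cdot 15}{7} = \frac{\left(- \frac{11}{20}\right) 15}{7} = \frac{1}{7} \left(- \frac{33}{4}\right) = - \frac{33}{28} \approx -1.1786$)
$\frac{1}{s + E} = \frac{1}{- \frac{33}{28} - \frac{3236}{887}} = \frac{1}{- \frac{119879}{24836}} = - \frac{24836}{119879}$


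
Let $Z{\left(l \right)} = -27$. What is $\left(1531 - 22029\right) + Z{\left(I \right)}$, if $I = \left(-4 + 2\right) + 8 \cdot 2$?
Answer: $-20525$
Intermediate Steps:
$I = 14$ ($I = -2 + 16 = 14$)
$\left(1531 - 22029\right) + Z{\left(I \right)} = \left(1531 - 22029\right) - 27 = -20498 - 27 = -20525$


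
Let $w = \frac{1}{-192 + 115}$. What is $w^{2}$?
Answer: $\frac{1}{5929} \approx 0.00016866$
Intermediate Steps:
$w = - \frac{1}{77}$ ($w = \frac{1}{-77} = - \frac{1}{77} \approx -0.012987$)
$w^{2} = \left(- \frac{1}{77}\right)^{2} = \frac{1}{5929}$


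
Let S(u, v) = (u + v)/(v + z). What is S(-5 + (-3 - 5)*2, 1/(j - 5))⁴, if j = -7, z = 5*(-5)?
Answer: 4097152081/8208541201 ≈ 0.49913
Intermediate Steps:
z = -25
S(u, v) = (u + v)/(-25 + v) (S(u, v) = (u + v)/(v - 25) = (u + v)/(-25 + v))
S(-5 + (-3 - 5)*2, 1/(j - 5))⁴ = (((-5 + (-3 - 5)*2) + 1/(-7 - 5))/(-25 + 1/(-7 - 5)))⁴ = (((-5 - 8*2) + 1/(-12))/(-25 + 1/(-12)))⁴ = (((-5 - 16) - 1/12)/(-25 - 1/12))⁴ = ((-21 - 1/12)/(-301/12))⁴ = (-12/301*(-253/12))⁴ = (253/301)⁴ = 4097152081/8208541201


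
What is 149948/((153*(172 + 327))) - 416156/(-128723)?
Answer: 51074018536/9827614881 ≈ 5.1970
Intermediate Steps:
149948/((153*(172 + 327))) - 416156/(-128723) = 149948/((153*499)) - 416156*(-1/128723) = 149948/76347 + 416156/128723 = 51074018536/9827614881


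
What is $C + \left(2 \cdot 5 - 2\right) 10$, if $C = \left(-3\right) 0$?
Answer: $80$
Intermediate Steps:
$C = 0$
$C + \left(2 \cdot 5 - 2\right) 10 = 0 + \left(2 \cdot 5 - 2\right) 10 = 0 + \left(10 - 2\right) 10 = 0 + 8 \cdot 10 = 0 + 80 = 80$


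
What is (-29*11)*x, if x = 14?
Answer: -4466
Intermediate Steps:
(-29*11)*x = -29*11*14 = -319*14 = -4466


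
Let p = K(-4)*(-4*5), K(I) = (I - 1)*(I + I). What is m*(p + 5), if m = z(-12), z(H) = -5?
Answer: 3975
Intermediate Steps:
K(I) = 2*I*(-1 + I) (K(I) = (-1 + I)*(2*I) = 2*I*(-1 + I))
p = -800 (p = (2*(-4)*(-1 - 4))*(-4*5) = (2*(-4)*(-5))*(-20) = 40*(-20) = -800)
m = -5
m*(p + 5) = -5*(-800 + 5) = -5*(-795) = 3975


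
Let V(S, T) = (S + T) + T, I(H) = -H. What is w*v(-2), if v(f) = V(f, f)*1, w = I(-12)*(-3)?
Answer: 216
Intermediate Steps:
V(S, T) = S + 2*T
w = -36 (w = -1*(-12)*(-3) = 12*(-3) = -36)
v(f) = 3*f (v(f) = (f + 2*f)*1 = (3*f)*1 = 3*f)
w*v(-2) = -108*(-2) = -36*(-6) = 216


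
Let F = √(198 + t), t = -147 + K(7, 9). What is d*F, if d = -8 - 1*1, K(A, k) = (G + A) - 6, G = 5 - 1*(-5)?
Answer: -9*√62 ≈ -70.866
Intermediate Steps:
G = 10 (G = 5 + 5 = 10)
K(A, k) = 4 + A (K(A, k) = (10 + A) - 6 = 4 + A)
t = -136 (t = -147 + (4 + 7) = -147 + 11 = -136)
d = -9 (d = -8 - 1 = -9)
F = √62 (F = √(198 - 136) = √62 ≈ 7.8740)
d*F = -9*√62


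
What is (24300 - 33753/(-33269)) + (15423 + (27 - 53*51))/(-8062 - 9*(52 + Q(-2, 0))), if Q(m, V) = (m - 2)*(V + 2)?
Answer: 6837619011531/281389202 ≈ 24300.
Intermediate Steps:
Q(m, V) = (-2 + m)*(2 + V)
(24300 - 33753/(-33269)) + (15423 + (27 - 53*51))/(-8062 - 9*(52 + Q(-2, 0))) = (24300 - 33753/(-33269)) + (15423 + (27 - 53*51))/(-8062 - 9*(52 + (-4 - 2*0 + 2*(-2) + 0*(-2)))) = (24300 - 33753*(-1/33269)) + (15423 + (27 - 2703))/(-8062 - 9*(52 + (-4 + 0 - 4 + 0))) = (24300 + 33753/33269) + (15423 - 2676)/(-8062 - 9*(52 - 8)) = 808470453/33269 + 12747/(-8062 - 9*44) = 808470453/33269 + 12747/(-8062 - 396) = 808470453/33269 + 12747/(-8458) = 808470453/33269 + 12747*(-1/8458) = 808470453/33269 - 12747/8458 = 6837619011531/281389202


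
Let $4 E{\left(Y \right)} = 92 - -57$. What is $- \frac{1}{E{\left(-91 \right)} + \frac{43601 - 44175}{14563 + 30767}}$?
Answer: $- \frac{90660}{3375937} \approx -0.026855$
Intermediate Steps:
$E{\left(Y \right)} = \frac{149}{4}$ ($E{\left(Y \right)} = \frac{92 - -57}{4} = \frac{92 + 57}{4} = \frac{1}{4} \cdot 149 = \frac{149}{4}$)
$- \frac{1}{E{\left(-91 \right)} + \frac{43601 - 44175}{14563 + 30767}} = - \frac{1}{\frac{149}{4} + \frac{43601 - 44175}{14563 + 30767}} = - \frac{1}{\frac{149}{4} - \frac{574}{45330}} = - \frac{1}{\frac{149}{4} - \frac{287}{22665}} = - \frac{1}{\frac{3375937}{90660}} = \left(-1\right) \frac{90660}{3375937} = - \frac{90660}{3375937}$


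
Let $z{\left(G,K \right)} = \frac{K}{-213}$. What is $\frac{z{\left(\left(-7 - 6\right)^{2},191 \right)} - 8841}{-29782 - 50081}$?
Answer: $\frac{1883324}{17010819} \approx 0.11071$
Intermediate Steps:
$z{\left(G,K \right)} = - \frac{K}{213}$ ($z{\left(G,K \right)} = K \left(- \frac{1}{213}\right) = - \frac{K}{213}$)
$\frac{z{\left(\left(-7 - 6\right)^{2},191 \right)} - 8841}{-29782 - 50081} = \frac{\left(- \frac{1}{213}\right) 191 - 8841}{-29782 - 50081} = \frac{- \frac{191}{213} - 8841}{-79863} = \left(- \frac{1883324}{213}\right) \left(- \frac{1}{79863}\right) = \frac{1883324}{17010819}$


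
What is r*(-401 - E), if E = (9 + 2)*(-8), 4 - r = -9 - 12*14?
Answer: -56653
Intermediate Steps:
r = 181 (r = 4 - (-9 - 12*14) = 4 - (-9 - 168) = 4 - 1*(-177) = 4 + 177 = 181)
E = -88 (E = 11*(-8) = -88)
r*(-401 - E) = 181*(-401 - 1*(-88)) = 181*(-401 + 88) = 181*(-313) = -56653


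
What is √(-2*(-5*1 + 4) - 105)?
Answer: I*√103 ≈ 10.149*I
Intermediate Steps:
√(-2*(-5*1 + 4) - 105) = √(-2*(-5 + 4) - 105) = √(-2*(-1) - 105) = √(2 - 105) = √(-103) = I*√103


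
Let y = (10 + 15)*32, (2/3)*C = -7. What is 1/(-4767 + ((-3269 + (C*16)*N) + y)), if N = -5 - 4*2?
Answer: -1/5052 ≈ -0.00019794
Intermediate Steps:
C = -21/2 (C = (3/2)*(-7) = -21/2 ≈ -10.500)
N = -13 (N = -5 - 8 = -13)
y = 800 (y = 25*32 = 800)
1/(-4767 + ((-3269 + (C*16)*N) + y)) = 1/(-4767 + ((-3269 - 21/2*16*(-13)) + 800)) = 1/(-4767 + ((-3269 - 168*(-13)) + 800)) = 1/(-4767 + ((-3269 + 2184) + 800)) = 1/(-4767 + (-1085 + 800)) = 1/(-4767 - 285) = 1/(-5052) = -1/5052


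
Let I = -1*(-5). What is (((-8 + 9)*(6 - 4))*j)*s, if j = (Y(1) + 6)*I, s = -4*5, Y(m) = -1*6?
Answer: 0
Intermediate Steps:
I = 5
Y(m) = -6
s = -20
j = 0 (j = (-6 + 6)*5 = 0*5 = 0)
(((-8 + 9)*(6 - 4))*j)*s = (((-8 + 9)*(6 - 4))*0)*(-20) = ((1*2)*0)*(-20) = (2*0)*(-20) = 0*(-20) = 0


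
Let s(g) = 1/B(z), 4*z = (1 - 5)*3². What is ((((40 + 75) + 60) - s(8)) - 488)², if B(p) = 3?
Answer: 883600/9 ≈ 98178.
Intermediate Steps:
z = -9 (z = ((1 - 5)*3²)/4 = (-4*9)/4 = (¼)*(-36) = -9)
s(g) = ⅓ (s(g) = 1/3 = ⅓)
((((40 + 75) + 60) - s(8)) - 488)² = ((((40 + 75) + 60) - 1*⅓) - 488)² = (((115 + 60) - ⅓) - 488)² = ((175 - ⅓) - 488)² = (524/3 - 488)² = (-940/3)² = 883600/9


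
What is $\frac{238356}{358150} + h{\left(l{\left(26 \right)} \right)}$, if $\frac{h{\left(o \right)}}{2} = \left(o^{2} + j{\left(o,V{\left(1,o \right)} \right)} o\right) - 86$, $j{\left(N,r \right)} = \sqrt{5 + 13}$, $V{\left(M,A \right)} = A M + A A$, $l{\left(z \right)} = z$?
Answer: $\frac{211427678}{179075} + 156 \sqrt{2} \approx 1401.3$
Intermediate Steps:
$V{\left(M,A \right)} = A^{2} + A M$ ($V{\left(M,A \right)} = A M + A^{2} = A^{2} + A M$)
$j{\left(N,r \right)} = 3 \sqrt{2}$ ($j{\left(N,r \right)} = \sqrt{18} = 3 \sqrt{2}$)
$h{\left(o \right)} = -172 + 2 o^{2} + 6 o \sqrt{2}$ ($h{\left(o \right)} = 2 \left(\left(o^{2} + 3 \sqrt{2} o\right) - 86\right) = 2 \left(\left(o^{2} + 3 o \sqrt{2}\right) - 86\right) = 2 \left(-86 + o^{2} + 3 o \sqrt{2}\right) = -172 + 2 o^{2} + 6 o \sqrt{2}$)
$\frac{238356}{358150} + h{\left(l{\left(26 \right)} \right)} = \frac{238356}{358150} + \left(-172 + 2 \cdot 26^{2} + 6 \cdot 26 \sqrt{2}\right) = 238356 \cdot \frac{1}{358150} + \left(-172 + 2 \cdot 676 + 156 \sqrt{2}\right) = \frac{119178}{179075} + \left(-172 + 1352 + 156 \sqrt{2}\right) = \frac{119178}{179075} + \left(1180 + 156 \sqrt{2}\right) = \frac{211427678}{179075} + 156 \sqrt{2}$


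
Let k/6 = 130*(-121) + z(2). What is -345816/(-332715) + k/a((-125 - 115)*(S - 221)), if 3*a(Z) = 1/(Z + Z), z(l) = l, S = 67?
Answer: -2320914222835128/110905 ≈ -2.0927e+10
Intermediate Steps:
a(Z) = 1/(6*Z) (a(Z) = 1/(3*(Z + Z)) = 1/(3*((2*Z))) = (1/(2*Z))/3 = 1/(6*Z))
k = -94368 (k = 6*(130*(-121) + 2) = 6*(-15730 + 2) = 6*(-15728) = -94368)
-345816/(-332715) + k/a((-125 - 115)*(S - 221)) = -345816/(-332715) - 94368*6*(-125 - 115)*(67 - 221) = -345816*(-1/332715) - 94368/(1/(6*((-240*(-154))))) = 115272/110905 - 94368/((1/6)/36960) = 115272/110905 - 94368/((1/6)*(1/36960)) = 115272/110905 - 94368/1/221760 = 115272/110905 - 94368*221760 = 115272/110905 - 20927047680 = -2320914222835128/110905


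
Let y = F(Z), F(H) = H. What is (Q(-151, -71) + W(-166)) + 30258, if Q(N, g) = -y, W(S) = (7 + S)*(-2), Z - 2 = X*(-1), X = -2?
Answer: 30572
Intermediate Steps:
Z = 4 (Z = 2 - 2*(-1) = 2 + 2 = 4)
W(S) = -14 - 2*S
y = 4
Q(N, g) = -4 (Q(N, g) = -1*4 = -4)
(Q(-151, -71) + W(-166)) + 30258 = (-4 + (-14 - 2*(-166))) + 30258 = (-4 + (-14 + 332)) + 30258 = (-4 + 318) + 30258 = 314 + 30258 = 30572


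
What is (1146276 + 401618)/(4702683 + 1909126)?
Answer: 1547894/6611809 ≈ 0.23411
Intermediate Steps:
(1146276 + 401618)/(4702683 + 1909126) = 1547894/6611809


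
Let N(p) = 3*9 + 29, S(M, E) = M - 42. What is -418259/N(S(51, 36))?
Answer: -418259/56 ≈ -7468.9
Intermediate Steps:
S(M, E) = -42 + M
N(p) = 56 (N(p) = 27 + 29 = 56)
-418259/N(S(51, 36)) = -418259/56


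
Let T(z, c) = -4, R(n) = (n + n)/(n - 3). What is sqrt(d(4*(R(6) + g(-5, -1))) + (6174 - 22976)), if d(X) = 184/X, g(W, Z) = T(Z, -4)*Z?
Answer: 3*I*sqrt(7465)/2 ≈ 129.6*I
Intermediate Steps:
R(n) = 2*n/(-3 + n) (R(n) = (2*n)/(-3 + n) = 2*n/(-3 + n))
g(W, Z) = -4*Z
sqrt(d(4*(R(6) + g(-5, -1))) + (6174 - 22976)) = sqrt(184/((4*(2*6/(-3 + 6) - 4*(-1)))) + (6174 - 22976)) = sqrt(184/((4*(2*6/3 + 4))) - 16802) = sqrt(184/((4*(2*6*(1/3) + 4))) - 16802) = sqrt(184/((4*(4 + 4))) - 16802) = sqrt(184/((4*8)) - 16802) = sqrt(184/32 - 16802) = sqrt(184*(1/32) - 16802) = sqrt(23/4 - 16802) = sqrt(-67185/4) = 3*I*sqrt(7465)/2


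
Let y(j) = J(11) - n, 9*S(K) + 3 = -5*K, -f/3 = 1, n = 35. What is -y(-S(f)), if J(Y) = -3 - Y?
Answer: 49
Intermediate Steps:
f = -3 (f = -3*1 = -3)
S(K) = -1/3 - 5*K/9 (S(K) = -1/3 + (-5*K)/9 = -1/3 - 5*K/9)
y(j) = -49 (y(j) = (-3 - 1*11) - 1*35 = (-3 - 11) - 35 = -14 - 35 = -49)
-y(-S(f)) = -1*(-49) = 49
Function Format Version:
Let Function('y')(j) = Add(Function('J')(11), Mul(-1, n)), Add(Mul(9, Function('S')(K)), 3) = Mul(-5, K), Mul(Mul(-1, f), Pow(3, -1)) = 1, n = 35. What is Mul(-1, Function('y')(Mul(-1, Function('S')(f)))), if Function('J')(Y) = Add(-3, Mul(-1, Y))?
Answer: 49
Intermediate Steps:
f = -3 (f = Mul(-3, 1) = -3)
Function('S')(K) = Add(Rational(-1, 3), Mul(Rational(-5, 9), K)) (Function('S')(K) = Add(Rational(-1, 3), Mul(Rational(1, 9), Mul(-5, K))) = Add(Rational(-1, 3), Mul(Rational(-5, 9), K)))
Function('y')(j) = -49 (Function('y')(j) = Add(Add(-3, Mul(-1, 11)), Mul(-1, 35)) = Add(Add(-3, -11), -35) = Add(-14, -35) = -49)
Mul(-1, Function('y')(Mul(-1, Function('S')(f)))) = Mul(-1, -49) = 49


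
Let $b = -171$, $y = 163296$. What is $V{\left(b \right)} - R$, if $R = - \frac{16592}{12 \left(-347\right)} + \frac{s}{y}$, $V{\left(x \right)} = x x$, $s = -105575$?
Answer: $\frac{1656714453181}{56663712} \approx 29238.0$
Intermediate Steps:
$V{\left(x \right)} = x^{2}$
$R = \frac{189149411}{56663712}$ ($R = - \frac{16592}{12 \left(-347\right)} - \frac{105575}{163296} = - \frac{16592}{-4164} - \frac{105575}{163296} = \left(-16592\right) \left(- \frac{1}{4164}\right) - \frac{105575}{163296} = \frac{4148}{1041} - \frac{105575}{163296} = \frac{189149411}{56663712} \approx 3.3381$)
$V{\left(b \right)} - R = \left(-171\right)^{2} - \frac{189149411}{56663712} = 29241 - \frac{189149411}{56663712} = \frac{1656714453181}{56663712}$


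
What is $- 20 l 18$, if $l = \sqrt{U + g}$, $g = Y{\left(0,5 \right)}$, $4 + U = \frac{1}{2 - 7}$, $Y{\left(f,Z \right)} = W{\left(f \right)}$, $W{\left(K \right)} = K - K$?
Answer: $- 72 i \sqrt{105} \approx - 737.78 i$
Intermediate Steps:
$W{\left(K \right)} = 0$
$Y{\left(f,Z \right)} = 0$
$U = - \frac{21}{5}$ ($U = -4 + \frac{1}{2 - 7} = -4 + \frac{1}{-5} = -4 - \frac{1}{5} = - \frac{21}{5} \approx -4.2$)
$g = 0$
$l = \frac{i \sqrt{105}}{5}$ ($l = \sqrt{- \frac{21}{5} + 0} = \sqrt{- \frac{21}{5}} = \frac{i \sqrt{105}}{5} \approx 2.0494 i$)
$- 20 l 18 = - 20 \frac{i \sqrt{105}}{5} \cdot 18 = - 4 i \sqrt{105} \cdot 18 = - 72 i \sqrt{105}$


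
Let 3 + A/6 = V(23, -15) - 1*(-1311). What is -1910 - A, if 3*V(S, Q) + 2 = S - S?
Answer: -9754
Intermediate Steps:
V(S, Q) = -⅔ (V(S, Q) = -⅔ + (S - S)/3 = -⅔ + (⅓)*0 = -⅔ + 0 = -⅔)
A = 7844 (A = -18 + 6*(-⅔ - 1*(-1311)) = -18 + 6*(-⅔ + 1311) = -18 + 6*(3931/3) = -18 + 7862 = 7844)
-1910 - A = -1910 - 1*7844 = -1910 - 7844 = -9754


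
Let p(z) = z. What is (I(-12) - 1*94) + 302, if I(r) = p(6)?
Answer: 214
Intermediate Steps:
I(r) = 6
(I(-12) - 1*94) + 302 = (6 - 1*94) + 302 = (6 - 94) + 302 = -88 + 302 = 214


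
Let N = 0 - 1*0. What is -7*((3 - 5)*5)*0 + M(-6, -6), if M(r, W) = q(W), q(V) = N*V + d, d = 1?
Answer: 1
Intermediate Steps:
N = 0 (N = 0 + 0 = 0)
q(V) = 1 (q(V) = 0*V + 1 = 0 + 1 = 1)
M(r, W) = 1
-7*((3 - 5)*5)*0 + M(-6, -6) = -7*((3 - 5)*5)*0 + 1 = -7*-2*5*0 + 1 = -7*(-10*0) + 1 = -0 + 1 = -7*0 + 1 = 0 + 1 = 1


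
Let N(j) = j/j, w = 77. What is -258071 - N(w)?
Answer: -258072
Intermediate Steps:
N(j) = 1
-258071 - N(w) = -258071 - 1*1 = -258071 - 1 = -258072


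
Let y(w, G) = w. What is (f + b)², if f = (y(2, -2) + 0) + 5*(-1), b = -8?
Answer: 121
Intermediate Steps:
f = -3 (f = (2 + 0) + 5*(-1) = 2 - 5 = -3)
(f + b)² = (-3 - 8)² = (-11)² = 121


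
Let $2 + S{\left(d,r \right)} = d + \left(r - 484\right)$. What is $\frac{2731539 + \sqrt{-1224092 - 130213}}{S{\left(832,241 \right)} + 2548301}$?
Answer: $\frac{2731539}{2548888} + \frac{i \sqrt{1354305}}{2548888} \approx 1.0717 + 0.00045657 i$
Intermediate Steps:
$S{\left(d,r \right)} = -486 + d + r$ ($S{\left(d,r \right)} = -2 + \left(d + \left(r - 484\right)\right) = -2 + \left(d + \left(-484 + r\right)\right) = -2 + \left(-484 + d + r\right) = -486 + d + r$)
$\frac{2731539 + \sqrt{-1224092 - 130213}}{S{\left(832,241 \right)} + 2548301} = \frac{2731539 + \sqrt{-1224092 - 130213}}{\left(-486 + 832 + 241\right) + 2548301} = \frac{2731539 + \sqrt{-1354305}}{587 + 2548301} = \frac{2731539 + i \sqrt{1354305}}{2548888} = \left(2731539 + i \sqrt{1354305}\right) \frac{1}{2548888} = \frac{2731539}{2548888} + \frac{i \sqrt{1354305}}{2548888}$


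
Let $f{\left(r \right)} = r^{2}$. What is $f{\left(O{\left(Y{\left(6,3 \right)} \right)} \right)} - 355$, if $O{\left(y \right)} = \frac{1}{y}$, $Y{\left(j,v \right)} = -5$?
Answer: $- \frac{8874}{25} \approx -354.96$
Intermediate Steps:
$f{\left(O{\left(Y{\left(6,3 \right)} \right)} \right)} - 355 = \left(\frac{1}{-5}\right)^{2} - 355 = \left(- \frac{1}{5}\right)^{2} - 355 = \frac{1}{25} - 355 = - \frac{8874}{25}$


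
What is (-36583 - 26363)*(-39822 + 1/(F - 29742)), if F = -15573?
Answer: 12620910313414/5035 ≈ 2.5066e+9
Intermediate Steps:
(-36583 - 26363)*(-39822 + 1/(F - 29742)) = (-36583 - 26363)*(-39822 + 1/(-15573 - 29742)) = -62946*(-39822 + 1/(-45315)) = -62946*(-39822 - 1/45315) = -62946*(-1804533931/45315) = 12620910313414/5035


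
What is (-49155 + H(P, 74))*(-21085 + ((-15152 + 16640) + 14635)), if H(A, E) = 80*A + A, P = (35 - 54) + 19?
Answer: 243907110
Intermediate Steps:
P = 0 (P = -19 + 19 = 0)
H(A, E) = 81*A
(-49155 + H(P, 74))*(-21085 + ((-15152 + 16640) + 14635)) = (-49155 + 81*0)*(-21085 + ((-15152 + 16640) + 14635)) = (-49155 + 0)*(-21085 + (1488 + 14635)) = -49155*(-21085 + 16123) = -49155*(-4962) = 243907110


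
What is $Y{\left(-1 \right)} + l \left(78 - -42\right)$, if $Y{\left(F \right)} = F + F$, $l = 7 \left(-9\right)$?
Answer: $-7562$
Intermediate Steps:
$l = -63$
$Y{\left(F \right)} = 2 F$
$Y{\left(-1 \right)} + l \left(78 - -42\right) = 2 \left(-1\right) - 63 \left(78 - -42\right) = -2 - 63 \left(78 + 42\right) = -2 - 7560 = -7562$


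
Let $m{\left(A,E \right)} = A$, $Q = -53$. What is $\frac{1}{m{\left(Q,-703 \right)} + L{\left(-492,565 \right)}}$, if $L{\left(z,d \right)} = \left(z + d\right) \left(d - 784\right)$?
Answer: $- \frac{1}{16040} \approx -6.2344 \cdot 10^{-5}$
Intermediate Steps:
$L{\left(z,d \right)} = \left(-784 + d\right) \left(d + z\right)$ ($L{\left(z,d \right)} = \left(d + z\right) \left(-784 + d\right) = \left(-784 + d\right) \left(d + z\right)$)
$\frac{1}{m{\left(Q,-703 \right)} + L{\left(-492,565 \right)}} = \frac{1}{-53 + \left(565^{2} - 442960 - -385728 + 565 \left(-492\right)\right)} = \frac{1}{-53 + \left(319225 - 442960 + 385728 - 277980\right)} = \frac{1}{-53 - 15987} = \frac{1}{-16040} = - \frac{1}{16040}$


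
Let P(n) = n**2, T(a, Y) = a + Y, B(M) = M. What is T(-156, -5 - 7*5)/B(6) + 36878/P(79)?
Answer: -500984/18723 ≈ -26.758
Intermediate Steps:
T(a, Y) = Y + a
T(-156, -5 - 7*5)/B(6) + 36878/P(79) = ((-5 - 7*5) - 156)/6 + 36878/(79**2) = ((-5 - 35) - 156)*(1/6) + 36878/6241 = (-40 - 156)*(1/6) + 36878*(1/6241) = -196*1/6 + 36878/6241 = -98/3 + 36878/6241 = -500984/18723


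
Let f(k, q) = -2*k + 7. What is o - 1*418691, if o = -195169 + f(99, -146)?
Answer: -614051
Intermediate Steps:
f(k, q) = 7 - 2*k
o = -195360 (o = -195169 + (7 - 2*99) = -195169 + (7 - 198) = -195169 - 191 = -195360)
o - 1*418691 = -195360 - 1*418691 = -195360 - 418691 = -614051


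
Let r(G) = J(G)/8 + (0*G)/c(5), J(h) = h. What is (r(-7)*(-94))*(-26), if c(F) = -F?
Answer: -4277/2 ≈ -2138.5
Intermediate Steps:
r(G) = G/8 (r(G) = G/8 + (0*G)/((-1*5)) = G*(⅛) + 0/(-5) = G/8 + 0*(-⅕) = G/8 + 0 = G/8)
(r(-7)*(-94))*(-26) = (((⅛)*(-7))*(-94))*(-26) = -7/8*(-94)*(-26) = (329/4)*(-26) = -4277/2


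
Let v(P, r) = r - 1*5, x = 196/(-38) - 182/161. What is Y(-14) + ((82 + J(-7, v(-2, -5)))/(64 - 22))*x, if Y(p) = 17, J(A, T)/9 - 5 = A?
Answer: 22691/3059 ≈ 7.4178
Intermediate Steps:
x = -2748/437 (x = 196*(-1/38) - 182*1/161 = -98/19 - 26/23 = -2748/437 ≈ -6.2883)
v(P, r) = -5 + r (v(P, r) = r - 5 = -5 + r)
J(A, T) = 45 + 9*A
Y(-14) + ((82 + J(-7, v(-2, -5)))/(64 - 22))*x = 17 + ((82 + (45 + 9*(-7)))/(64 - 22))*(-2748/437) = 17 + ((82 + (45 - 63))/42)*(-2748/437) = 17 + ((82 - 18)*(1/42))*(-2748/437) = 17 + (64*(1/42))*(-2748/437) = 17 + (32/21)*(-2748/437) = 17 - 29312/3059 = 22691/3059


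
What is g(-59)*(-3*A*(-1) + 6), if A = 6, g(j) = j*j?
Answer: 83544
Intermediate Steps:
g(j) = j²
g(-59)*(-3*A*(-1) + 6) = (-59)²*(-3*6*(-1) + 6) = 3481*(-18*(-1) + 6) = 3481*(18 + 6) = 3481*24 = 83544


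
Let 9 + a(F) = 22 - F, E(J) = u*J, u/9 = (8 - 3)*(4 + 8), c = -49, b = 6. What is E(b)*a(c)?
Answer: 200880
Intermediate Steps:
u = 540 (u = 9*((8 - 3)*(4 + 8)) = 9*(5*12) = 9*60 = 540)
E(J) = 540*J
a(F) = 13 - F (a(F) = -9 + (22 - F) = 13 - F)
E(b)*a(c) = (540*6)*(13 - 1*(-49)) = 3240*(13 + 49) = 3240*62 = 200880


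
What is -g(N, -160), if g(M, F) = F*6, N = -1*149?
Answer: 960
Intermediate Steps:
N = -149
g(M, F) = 6*F
-g(N, -160) = -6*(-160) = -1*(-960) = 960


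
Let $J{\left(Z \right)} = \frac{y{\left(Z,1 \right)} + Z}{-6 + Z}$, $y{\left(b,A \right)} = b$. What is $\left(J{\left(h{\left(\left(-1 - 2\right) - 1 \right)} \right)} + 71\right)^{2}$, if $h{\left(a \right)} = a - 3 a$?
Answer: $6241$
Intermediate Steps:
$h{\left(a \right)} = - 2 a$
$J{\left(Z \right)} = \frac{2 Z}{-6 + Z}$ ($J{\left(Z \right)} = \frac{Z + Z}{-6 + Z} = \frac{2 Z}{-6 + Z}$)
$\left(J{\left(h{\left(\left(-1 - 2\right) - 1 \right)} \right)} + 71\right)^{2} = \left(\frac{2 \left(- 2 \left(\left(-1 - 2\right) - 1\right)\right)}{-6 - 2 \left(\left(-1 - 2\right) - 1\right)} + 71\right)^{2} = \left(\frac{2 \left(- 2 \left(-3 - 1\right)\right)}{-6 - 2 \left(-3 - 1\right)} + 71\right)^{2} = \left(\frac{2 \left(\left(-2\right) \left(-4\right)\right)}{-6 - -8} + 71\right)^{2} = \left(2 \cdot 8 \frac{1}{-6 + 8} + 71\right)^{2} = \left(2 \cdot 8 \cdot \frac{1}{2} + 71\right)^{2} = \left(8 + 71\right)^{2} = 79^{2} = 6241$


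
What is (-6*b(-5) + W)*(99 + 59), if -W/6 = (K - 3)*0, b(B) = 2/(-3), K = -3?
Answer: 632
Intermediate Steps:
b(B) = -⅔ (b(B) = 2*(-⅓) = -⅔)
W = 0 (W = -6*(-3 - 3)*0 = -(-36)*0 = -6*0 = 0)
(-6*b(-5) + W)*(99 + 59) = (-6*(-⅔) + 0)*(99 + 59) = (4 + 0)*158 = 4*158 = 632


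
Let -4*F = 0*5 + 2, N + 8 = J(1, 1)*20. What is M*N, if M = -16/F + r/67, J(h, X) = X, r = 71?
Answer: 26580/67 ≈ 396.72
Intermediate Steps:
N = 12 (N = -8 + 1*20 = -8 + 20 = 12)
F = -½ (F = -(0*5 + 2)/4 = -(0 + 2)/4 = -¼*2 = -½ ≈ -0.50000)
M = 2215/67 (M = -16/(-½) + 71/67 = -16*(-2) + 71*(1/67) = 32 + 71/67 = 2215/67 ≈ 33.060)
M*N = (2215/67)*12 = 26580/67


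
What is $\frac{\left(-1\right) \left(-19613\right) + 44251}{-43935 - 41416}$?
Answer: $- \frac{63864}{85351} \approx -0.74825$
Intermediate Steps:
$\frac{\left(-1\right) \left(-19613\right) + 44251}{-43935 - 41416} = \frac{19613 + 44251}{-85351} = 63864 \left(- \frac{1}{85351}\right) = - \frac{63864}{85351}$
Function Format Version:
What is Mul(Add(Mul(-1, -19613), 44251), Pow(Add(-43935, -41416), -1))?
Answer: Rational(-63864, 85351) ≈ -0.74825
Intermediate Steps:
Mul(Add(Mul(-1, -19613), 44251), Pow(Add(-43935, -41416), -1)) = Mul(Add(19613, 44251), Pow(-85351, -1)) = Mul(63864, Rational(-1, 85351)) = Rational(-63864, 85351)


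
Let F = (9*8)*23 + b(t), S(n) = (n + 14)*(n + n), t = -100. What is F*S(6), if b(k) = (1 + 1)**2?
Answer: 398400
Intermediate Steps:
b(k) = 4 (b(k) = 2**2 = 4)
S(n) = 2*n*(14 + n) (S(n) = (14 + n)*(2*n) = 2*n*(14 + n))
F = 1660 (F = (9*8)*23 + 4 = 72*23 + 4 = 1656 + 4 = 1660)
F*S(6) = 1660*(2*6*(14 + 6)) = 1660*(2*6*20) = 1660*240 = 398400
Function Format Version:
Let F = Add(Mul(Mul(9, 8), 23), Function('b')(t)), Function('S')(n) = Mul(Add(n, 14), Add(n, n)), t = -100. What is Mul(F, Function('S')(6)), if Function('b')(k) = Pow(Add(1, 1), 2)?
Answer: 398400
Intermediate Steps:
Function('b')(k) = 4 (Function('b')(k) = Pow(2, 2) = 4)
Function('S')(n) = Mul(2, n, Add(14, n)) (Function('S')(n) = Mul(Add(14, n), Mul(2, n)) = Mul(2, n, Add(14, n)))
F = 1660 (F = Add(Mul(Mul(9, 8), 23), 4) = Add(Mul(72, 23), 4) = Add(1656, 4) = 1660)
Mul(F, Function('S')(6)) = Mul(1660, Mul(2, 6, Add(14, 6))) = Mul(1660, Mul(2, 6, 20)) = Mul(1660, 240) = 398400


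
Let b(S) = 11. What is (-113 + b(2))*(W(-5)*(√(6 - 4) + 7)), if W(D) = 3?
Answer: -2142 - 306*√2 ≈ -2574.8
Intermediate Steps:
(-113 + b(2))*(W(-5)*(√(6 - 4) + 7)) = (-113 + 11)*(3*(√(6 - 4) + 7)) = -306*(√2 + 7) = -306*(7 + √2) = -102*(21 + 3*√2) = -2142 - 306*√2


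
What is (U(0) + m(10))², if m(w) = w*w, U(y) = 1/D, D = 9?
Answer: 811801/81 ≈ 10022.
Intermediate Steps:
U(y) = ⅑ (U(y) = 1/9 = ⅑)
m(w) = w²
(U(0) + m(10))² = (⅑ + 10²)² = (⅑ + 100)² = (901/9)² = 811801/81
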